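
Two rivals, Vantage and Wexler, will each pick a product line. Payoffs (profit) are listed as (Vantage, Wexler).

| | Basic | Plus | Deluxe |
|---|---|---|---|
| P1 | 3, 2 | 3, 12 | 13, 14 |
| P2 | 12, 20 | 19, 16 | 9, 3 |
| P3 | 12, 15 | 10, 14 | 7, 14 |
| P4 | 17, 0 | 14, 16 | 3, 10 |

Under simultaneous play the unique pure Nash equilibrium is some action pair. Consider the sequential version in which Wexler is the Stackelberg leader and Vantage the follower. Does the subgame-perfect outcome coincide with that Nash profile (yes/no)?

no

Backward induction with Wexler moving first.
- Basic → Vantage plays P4 (best of 3, 12, 12, 17); Wexler gets 0.
- Plus → Vantage plays P2 (best of 3, 19, 10, 14); Wexler gets 16.
- Deluxe → Vantage plays P1 (best of 13, 9, 7, 3); Wexler gets 14.
Maximizing over 0, 16, 14, Wexler chooses Plus. Subgame-perfect outcome: (P2, Plus) with payoffs (19, 16).
Under simultaneous play:
Vantage's best replies: Basic→P4; Plus→P2; Deluxe→P1.
Wexler's best replies: P1→Deluxe; P2→Basic; P3→Basic; P4→Plus.
Only (P1, Deluxe) has each player best-responding; Nash payoffs (13, 14).
Sequential outcome (P2, Plus) differs from the Nash profile (P1, Deluxe).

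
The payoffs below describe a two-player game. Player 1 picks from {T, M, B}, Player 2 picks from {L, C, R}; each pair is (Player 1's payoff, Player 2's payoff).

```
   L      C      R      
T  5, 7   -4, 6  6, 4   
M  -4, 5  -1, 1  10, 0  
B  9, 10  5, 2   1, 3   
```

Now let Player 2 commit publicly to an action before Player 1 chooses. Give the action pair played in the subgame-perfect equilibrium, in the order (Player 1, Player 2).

(B, L)

Work backward from Player 1's decision.
- L: BR = B, leader payoff 10.
- C: BR = B, leader payoff 2.
- R: BR = M, leader payoff 0.
Maximizing over 10, 2, 0, Player 2 chooses L. Subgame-perfect outcome: (B, L) with payoffs (9, 10).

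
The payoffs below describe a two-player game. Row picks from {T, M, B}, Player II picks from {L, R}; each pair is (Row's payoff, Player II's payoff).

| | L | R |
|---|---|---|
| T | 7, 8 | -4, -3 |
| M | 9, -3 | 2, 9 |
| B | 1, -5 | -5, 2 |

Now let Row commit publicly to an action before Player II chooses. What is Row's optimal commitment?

Work backward from Player II's decision.
- T → Player II plays L (best of 8, -3); Row gets 7.
- M → Player II plays R (best of -3, 9); Row gets 2.
- B → Player II plays R (best of -5, 2); Row gets -5.
Row's induced payoffs are 7, 2, -5, so Row commits to T. Subgame-perfect outcome: (T, L) with payoffs (7, 8).

T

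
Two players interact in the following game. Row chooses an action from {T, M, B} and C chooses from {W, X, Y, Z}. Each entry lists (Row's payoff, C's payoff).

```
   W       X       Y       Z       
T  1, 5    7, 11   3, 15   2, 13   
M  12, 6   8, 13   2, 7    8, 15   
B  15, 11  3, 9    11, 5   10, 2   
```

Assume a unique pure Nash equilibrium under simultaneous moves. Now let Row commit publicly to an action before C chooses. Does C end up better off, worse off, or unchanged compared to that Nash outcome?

unchanged

C best-responds to each possible Row move:
- T: C compares 5, 11, 15, 13 and picks Y; Row would get 3.
- M: C compares 6, 13, 7, 15 and picks Z; Row would get 8.
- B: C compares 11, 9, 5, 2 and picks W; Row would get 15.
Row's induced payoffs are 3, 8, 15, so Row commits to B. Subgame-perfect outcome: (B, W) with payoffs (15, 11).
For the simultaneous game, intersect best replies.
Row's best replies: W→B; X→M; Y→B; Z→B.
C's best replies: T→Y; M→Z; B→W.
Only (B, W) has each player best-responding; Nash payoffs (15, 11).
C earns 11 sequentially versus 11 at the Nash outcome: unchanged.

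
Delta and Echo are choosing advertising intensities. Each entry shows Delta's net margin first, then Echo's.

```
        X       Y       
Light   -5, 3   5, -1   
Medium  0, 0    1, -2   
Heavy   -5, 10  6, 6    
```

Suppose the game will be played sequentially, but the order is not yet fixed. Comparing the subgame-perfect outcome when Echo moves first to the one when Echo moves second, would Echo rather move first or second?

first

If Delta leads: Echo's best replies are Light→X, Medium→X, Heavy→X; Delta's induced payoffs -5, 0, -5; outcome (Medium, X), payoffs (0, 0).
If Echo leads: Delta's best replies are X→Medium, Y→Heavy; Echo's induced payoffs 0, 6; outcome (Heavy, Y), payoffs (6, 6).
Echo gets 6 moving first and 0 moving second, so Echo prefers to move first.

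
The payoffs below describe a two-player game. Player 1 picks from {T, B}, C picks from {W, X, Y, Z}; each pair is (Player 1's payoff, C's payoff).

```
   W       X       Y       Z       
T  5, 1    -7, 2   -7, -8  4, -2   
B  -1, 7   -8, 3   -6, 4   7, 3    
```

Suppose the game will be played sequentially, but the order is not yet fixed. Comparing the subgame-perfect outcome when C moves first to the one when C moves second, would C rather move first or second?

second

If Player 1 leads: C's best replies are T→X, B→W; Player 1's induced payoffs -7, -1; outcome (B, W), payoffs (-1, 7).
If C leads: Player 1's best replies are W→T, X→T, Y→B, Z→B; C's induced payoffs 1, 2, 4, 3; outcome (B, Y), payoffs (-6, 4).
C gets 4 moving first and 7 moving second, so C prefers to move second.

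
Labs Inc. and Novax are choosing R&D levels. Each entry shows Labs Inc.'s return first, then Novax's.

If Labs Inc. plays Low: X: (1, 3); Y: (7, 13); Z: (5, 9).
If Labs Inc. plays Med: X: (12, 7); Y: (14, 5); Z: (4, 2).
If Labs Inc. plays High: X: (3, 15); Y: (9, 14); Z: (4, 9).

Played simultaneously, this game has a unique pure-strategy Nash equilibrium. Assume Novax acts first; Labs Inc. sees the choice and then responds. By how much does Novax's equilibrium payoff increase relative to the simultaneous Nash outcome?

2

Solve by backward induction (Novax leads).
- X: Labs Inc. compares 1, 12, 3 and picks Med; Novax would get 7.
- Y: Labs Inc. compares 7, 14, 9 and picks Med; Novax would get 5.
- Z: Labs Inc. compares 5, 4, 4 and picks Low; Novax would get 9.
Among 7, 5, 9, the best is 9 at Z. Subgame-perfect outcome: (Low, Z) with payoffs (5, 9).
For the simultaneous game, intersect best replies.
Labs Inc.'s best replies: X→Med; Y→Med; Z→Low.
Novax's best replies: Low→Y; Med→X; High→X.
The unique mutual best reply is (Med, X), giving (12, 7).
Novax's commitment gain: 9 − 7 = 2.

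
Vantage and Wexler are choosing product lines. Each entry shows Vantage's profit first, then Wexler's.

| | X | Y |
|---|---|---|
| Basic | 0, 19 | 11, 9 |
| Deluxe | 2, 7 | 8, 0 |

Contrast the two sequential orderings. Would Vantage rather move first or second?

second

If Vantage leads: Wexler's best replies are Basic→X, Deluxe→X; Vantage's induced payoffs 0, 2; outcome (Deluxe, X), payoffs (2, 7).
If Wexler leads: Vantage's best replies are X→Deluxe, Y→Basic; Wexler's induced payoffs 7, 9; outcome (Basic, Y), payoffs (11, 9).
Vantage gets 2 moving first and 11 moving second, so Vantage prefers to move second.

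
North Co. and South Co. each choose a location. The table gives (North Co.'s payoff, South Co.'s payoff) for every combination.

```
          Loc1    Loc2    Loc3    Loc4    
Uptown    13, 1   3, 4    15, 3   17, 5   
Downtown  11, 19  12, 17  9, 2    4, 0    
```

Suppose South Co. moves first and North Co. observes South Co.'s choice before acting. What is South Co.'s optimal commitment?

Backward induction with South Co. moving first.
- Loc1: BR = Uptown, leader payoff 1.
- Loc2: BR = Downtown, leader payoff 17.
- Loc3: BR = Uptown, leader payoff 3.
- Loc4: BR = Uptown, leader payoff 5.
Among 1, 17, 3, 5, the best is 17 at Loc2. Subgame-perfect outcome: (Downtown, Loc2) with payoffs (12, 17).

Loc2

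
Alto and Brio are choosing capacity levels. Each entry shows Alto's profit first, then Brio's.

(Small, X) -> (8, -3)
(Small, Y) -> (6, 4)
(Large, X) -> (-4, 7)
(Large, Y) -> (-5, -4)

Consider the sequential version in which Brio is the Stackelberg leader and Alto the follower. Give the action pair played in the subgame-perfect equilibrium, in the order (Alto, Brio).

Backward induction with Brio moving first.
- X: BR = Small, leader payoff -3.
- Y: BR = Small, leader payoff 4.
Among -3, 4, the best is 4 at Y. Subgame-perfect outcome: (Small, Y) with payoffs (6, 4).

(Small, Y)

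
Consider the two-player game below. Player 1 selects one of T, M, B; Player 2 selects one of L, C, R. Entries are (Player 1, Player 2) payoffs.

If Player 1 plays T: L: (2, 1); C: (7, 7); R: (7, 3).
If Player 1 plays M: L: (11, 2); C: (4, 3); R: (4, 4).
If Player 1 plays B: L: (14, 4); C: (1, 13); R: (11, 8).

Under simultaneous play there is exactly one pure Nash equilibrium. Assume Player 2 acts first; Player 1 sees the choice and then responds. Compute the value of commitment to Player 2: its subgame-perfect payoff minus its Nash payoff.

1

Solve by backward induction (Player 2 leads).
- L: BR = B, leader payoff 4.
- C: BR = T, leader payoff 7.
- R: BR = B, leader payoff 8.
Player 2's induced payoffs are 4, 7, 8, so Player 2 commits to R. Subgame-perfect outcome: (B, R) with payoffs (11, 8).
Now find the simultaneous Nash equilibrium.
Player 1's best replies: L→B; C→T; R→B.
Player 2's best replies: T→C; M→R; B→C.
The unique mutual best reply is (T, C), giving (7, 7).
Player 2's commitment gain: 8 − 7 = 1.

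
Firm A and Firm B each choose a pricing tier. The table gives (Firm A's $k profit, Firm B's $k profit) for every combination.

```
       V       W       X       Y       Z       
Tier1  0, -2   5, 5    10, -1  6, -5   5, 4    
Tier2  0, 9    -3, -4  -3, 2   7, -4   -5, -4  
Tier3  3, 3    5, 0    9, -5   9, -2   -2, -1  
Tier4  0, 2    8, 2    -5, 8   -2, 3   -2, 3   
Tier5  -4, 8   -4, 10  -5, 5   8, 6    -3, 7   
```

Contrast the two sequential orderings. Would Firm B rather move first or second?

second

If Firm A leads: Firm B's best replies are Tier1→W, Tier2→V, Tier3→V, Tier4→X, Tier5→W; Firm A's induced payoffs 5, 0, 3, -5, -4; outcome (Tier1, W), payoffs (5, 5).
If Firm B leads: Firm A's best replies are V→Tier3, W→Tier4, X→Tier1, Y→Tier3, Z→Tier1; Firm B's induced payoffs 3, 2, -1, -2, 4; outcome (Tier1, Z), payoffs (5, 4).
Firm B gets 4 moving first and 5 moving second, so Firm B prefers to move second.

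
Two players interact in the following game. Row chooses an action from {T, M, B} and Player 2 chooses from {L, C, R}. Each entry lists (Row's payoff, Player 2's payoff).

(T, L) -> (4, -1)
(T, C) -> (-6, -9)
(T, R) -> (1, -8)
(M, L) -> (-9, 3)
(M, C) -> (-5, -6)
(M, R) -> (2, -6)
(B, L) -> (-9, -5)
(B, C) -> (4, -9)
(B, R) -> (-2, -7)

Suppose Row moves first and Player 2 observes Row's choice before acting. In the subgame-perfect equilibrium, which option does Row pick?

Player 2 best-responds to each possible Row move:
- T → Player 2 plays L (best of -1, -9, -8); Row gets 4.
- M → Player 2 plays L (best of 3, -6, -6); Row gets -9.
- B → Player 2 plays L (best of -5, -9, -7); Row gets -9.
Maximizing over 4, -9, -9, Row chooses T. Subgame-perfect outcome: (T, L) with payoffs (4, -1).

T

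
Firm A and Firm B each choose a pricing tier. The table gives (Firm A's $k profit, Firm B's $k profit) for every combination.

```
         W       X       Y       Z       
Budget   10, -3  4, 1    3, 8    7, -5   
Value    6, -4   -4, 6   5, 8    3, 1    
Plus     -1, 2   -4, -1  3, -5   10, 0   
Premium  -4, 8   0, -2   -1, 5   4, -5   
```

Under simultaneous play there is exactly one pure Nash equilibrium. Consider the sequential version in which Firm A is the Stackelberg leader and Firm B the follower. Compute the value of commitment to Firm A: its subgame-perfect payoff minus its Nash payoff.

0

Work backward from Firm B's decision.
- Budget: BR = Y, leader payoff 3.
- Value: BR = Y, leader payoff 5.
- Plus: BR = W, leader payoff -1.
- Premium: BR = W, leader payoff -4.
Among 3, 5, -1, -4, the best is 5 at Value. Subgame-perfect outcome: (Value, Y) with payoffs (5, 8).
Under simultaneous play:
Firm A's best replies: W→Budget; X→Budget; Y→Value; Z→Plus.
Firm B's best replies: Budget→Y; Value→Y; Plus→W; Premium→W.
Only (Value, Y) has each player best-responding; Nash payoffs (5, 8).
Firm A's commitment gain: 5 − 5 = 0.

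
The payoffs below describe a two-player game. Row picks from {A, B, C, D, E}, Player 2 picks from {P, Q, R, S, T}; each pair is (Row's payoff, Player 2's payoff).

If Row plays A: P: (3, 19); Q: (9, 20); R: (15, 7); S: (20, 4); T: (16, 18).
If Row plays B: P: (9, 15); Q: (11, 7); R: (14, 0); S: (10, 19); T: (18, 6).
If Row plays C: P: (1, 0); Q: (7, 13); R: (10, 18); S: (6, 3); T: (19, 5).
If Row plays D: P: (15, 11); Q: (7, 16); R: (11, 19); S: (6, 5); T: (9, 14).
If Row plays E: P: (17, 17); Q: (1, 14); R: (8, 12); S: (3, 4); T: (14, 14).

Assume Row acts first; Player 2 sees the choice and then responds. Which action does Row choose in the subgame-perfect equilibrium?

E

Backward induction with Row moving first.
- A → Player 2 plays Q (best of 19, 20, 7, 4, 18); Row gets 9.
- B → Player 2 plays S (best of 15, 7, 0, 19, 6); Row gets 10.
- C → Player 2 plays R (best of 0, 13, 18, 3, 5); Row gets 10.
- D → Player 2 plays R (best of 11, 16, 19, 5, 14); Row gets 11.
- E → Player 2 plays P (best of 17, 14, 12, 4, 14); Row gets 17.
Among 9, 10, 10, 11, 17, the best is 17 at E. Subgame-perfect outcome: (E, P) with payoffs (17, 17).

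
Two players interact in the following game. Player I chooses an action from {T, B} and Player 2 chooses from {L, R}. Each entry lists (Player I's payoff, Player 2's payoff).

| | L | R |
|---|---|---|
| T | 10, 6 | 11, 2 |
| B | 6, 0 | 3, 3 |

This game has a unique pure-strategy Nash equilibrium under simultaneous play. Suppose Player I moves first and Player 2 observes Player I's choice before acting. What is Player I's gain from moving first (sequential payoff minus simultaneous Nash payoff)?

0

Player 2 best-responds to each possible Player I move:
- T: Player 2 compares 6, 2 and picks L; Player I would get 10.
- B: Player 2 compares 0, 3 and picks R; Player I would get 3.
Maximizing over 10, 3, Player I chooses T. Subgame-perfect outcome: (T, L) with payoffs (10, 6).
Now find the simultaneous Nash equilibrium.
Player I's best replies: L→T; R→T.
Player 2's best replies: T→L; B→R.
The unique mutual best reply is (T, L), giving (10, 6).
Player I's commitment gain: 10 − 10 = 0.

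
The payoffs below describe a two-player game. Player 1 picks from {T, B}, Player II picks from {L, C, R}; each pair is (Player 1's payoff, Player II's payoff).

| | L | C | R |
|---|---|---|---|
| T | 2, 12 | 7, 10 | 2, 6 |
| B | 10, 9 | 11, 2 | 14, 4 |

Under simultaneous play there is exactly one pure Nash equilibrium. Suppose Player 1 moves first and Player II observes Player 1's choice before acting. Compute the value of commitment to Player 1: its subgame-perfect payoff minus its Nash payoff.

Backward induction with Player 1 moving first.
- T: Player II compares 12, 10, 6 and picks L; Player 1 would get 2.
- B: Player II compares 9, 2, 4 and picks L; Player 1 would get 10.
Among 2, 10, the best is 10 at B. Subgame-perfect outcome: (B, L) with payoffs (10, 9).
Now find the simultaneous Nash equilibrium.
Player 1's best replies: L→B; C→B; R→B.
Player II's best replies: T→L; B→L.
Only (B, L) has each player best-responding; Nash payoffs (10, 9).
Player 1's commitment gain: 10 − 10 = 0.

0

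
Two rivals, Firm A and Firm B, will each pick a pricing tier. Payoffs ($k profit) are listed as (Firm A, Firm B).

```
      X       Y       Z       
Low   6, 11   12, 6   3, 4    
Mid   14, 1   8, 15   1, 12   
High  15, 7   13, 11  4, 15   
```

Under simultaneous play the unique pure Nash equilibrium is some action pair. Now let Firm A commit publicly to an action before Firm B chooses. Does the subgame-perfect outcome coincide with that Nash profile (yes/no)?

Backward induction with Firm A moving first.
- Low → Firm B plays X (best of 11, 6, 4); Firm A gets 6.
- Mid → Firm B plays Y (best of 1, 15, 12); Firm A gets 8.
- High → Firm B plays Z (best of 7, 11, 15); Firm A gets 4.
Firm A's induced payoffs are 6, 8, 4, so Firm A commits to Mid. Subgame-perfect outcome: (Mid, Y) with payoffs (8, 15).
Now find the simultaneous Nash equilibrium.
Firm A's best replies: X→High; Y→High; Z→High.
Firm B's best replies: Low→X; Mid→Y; High→Z.
The unique mutual best reply is (High, Z), giving (4, 15).
Sequential outcome (Mid, Y) differs from the Nash profile (High, Z).

no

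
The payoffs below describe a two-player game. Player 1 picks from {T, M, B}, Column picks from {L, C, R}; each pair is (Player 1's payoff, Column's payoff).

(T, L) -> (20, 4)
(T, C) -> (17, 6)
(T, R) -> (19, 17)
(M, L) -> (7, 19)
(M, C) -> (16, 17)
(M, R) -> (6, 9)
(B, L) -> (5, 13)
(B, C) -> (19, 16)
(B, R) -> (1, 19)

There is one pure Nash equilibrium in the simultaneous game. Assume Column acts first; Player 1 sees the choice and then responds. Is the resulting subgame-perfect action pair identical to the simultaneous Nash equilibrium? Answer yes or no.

yes

Backward induction with Column moving first.
- L → Player 1 plays T (best of 20, 7, 5); Column gets 4.
- C → Player 1 plays B (best of 17, 16, 19); Column gets 16.
- R → Player 1 plays T (best of 19, 6, 1); Column gets 17.
Maximizing over 4, 16, 17, Column chooses R. Subgame-perfect outcome: (T, R) with payoffs (19, 17).
For the simultaneous game, intersect best replies.
Player 1's best replies: L→T; C→B; R→T.
Column's best replies: T→R; M→L; B→R.
The unique mutual best reply is (T, R), giving (19, 17).
Sequential outcome (T, R) coincides with the Nash profile (T, R).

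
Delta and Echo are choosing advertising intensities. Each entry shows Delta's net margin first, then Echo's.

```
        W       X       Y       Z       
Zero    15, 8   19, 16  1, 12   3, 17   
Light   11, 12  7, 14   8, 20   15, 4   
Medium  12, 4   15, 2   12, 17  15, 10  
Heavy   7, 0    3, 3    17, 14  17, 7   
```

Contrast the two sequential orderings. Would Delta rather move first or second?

If Delta leads: Echo's best replies are Zero→Z, Light→Y, Medium→Y, Heavy→Y; Delta's induced payoffs 3, 8, 12, 17; outcome (Heavy, Y), payoffs (17, 14).
If Echo leads: Delta's best replies are W→Zero, X→Zero, Y→Heavy, Z→Heavy; Echo's induced payoffs 8, 16, 14, 7; outcome (Zero, X), payoffs (19, 16).
Delta gets 17 moving first and 19 moving second, so Delta prefers to move second.

second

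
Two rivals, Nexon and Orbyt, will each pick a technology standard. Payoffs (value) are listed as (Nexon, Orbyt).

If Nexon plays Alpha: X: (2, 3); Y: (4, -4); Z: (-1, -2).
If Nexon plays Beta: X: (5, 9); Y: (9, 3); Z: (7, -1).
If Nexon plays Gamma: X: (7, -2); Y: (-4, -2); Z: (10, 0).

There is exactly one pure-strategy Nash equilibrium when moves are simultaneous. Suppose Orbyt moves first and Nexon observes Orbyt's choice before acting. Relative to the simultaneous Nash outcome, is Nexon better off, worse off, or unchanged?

Backward induction with Orbyt moving first.
- X: Nexon compares 2, 5, 7 and picks Gamma; Orbyt would get -2.
- Y: Nexon compares 4, 9, -4 and picks Beta; Orbyt would get 3.
- Z: Nexon compares -1, 7, 10 and picks Gamma; Orbyt would get 0.
Maximizing over -2, 3, 0, Orbyt chooses Y. Subgame-perfect outcome: (Beta, Y) with payoffs (9, 3).
For the simultaneous game, intersect best replies.
Nexon's best replies: X→Gamma; Y→Beta; Z→Gamma.
Orbyt's best replies: Alpha→X; Beta→X; Gamma→Z.
The unique mutual best reply is (Gamma, Z), giving (10, 0).
Nexon earns 9 sequentially versus 10 at the Nash outcome: worse off.

worse off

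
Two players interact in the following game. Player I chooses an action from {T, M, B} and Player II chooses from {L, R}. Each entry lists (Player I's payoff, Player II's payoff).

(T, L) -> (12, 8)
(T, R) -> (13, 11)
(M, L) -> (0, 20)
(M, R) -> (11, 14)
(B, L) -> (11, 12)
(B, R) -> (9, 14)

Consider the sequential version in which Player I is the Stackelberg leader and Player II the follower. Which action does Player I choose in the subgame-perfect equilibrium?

T

Player II best-responds to each possible Player I move:
- T: BR = R, leader payoff 13.
- M: BR = L, leader payoff 0.
- B: BR = R, leader payoff 9.
Player I's induced payoffs are 13, 0, 9, so Player I commits to T. Subgame-perfect outcome: (T, R) with payoffs (13, 11).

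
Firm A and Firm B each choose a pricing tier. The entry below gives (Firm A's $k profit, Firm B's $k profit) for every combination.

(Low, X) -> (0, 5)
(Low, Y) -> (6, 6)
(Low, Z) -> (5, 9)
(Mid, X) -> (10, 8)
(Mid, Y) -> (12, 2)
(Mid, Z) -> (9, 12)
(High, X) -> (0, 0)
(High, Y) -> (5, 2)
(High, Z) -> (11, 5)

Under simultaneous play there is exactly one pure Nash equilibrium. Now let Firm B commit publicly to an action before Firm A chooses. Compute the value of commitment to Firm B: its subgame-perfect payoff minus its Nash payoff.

Work backward from Firm A's decision.
- X: Firm A compares 0, 10, 0 and picks Mid; Firm B would get 8.
- Y: Firm A compares 6, 12, 5 and picks Mid; Firm B would get 2.
- Z: Firm A compares 5, 9, 11 and picks High; Firm B would get 5.
Among 8, 2, 5, the best is 8 at X. Subgame-perfect outcome: (Mid, X) with payoffs (10, 8).
Now find the simultaneous Nash equilibrium.
Firm A's best replies: X→Mid; Y→Mid; Z→High.
Firm B's best replies: Low→Z; Mid→Z; High→Z.
The unique mutual best reply is (High, Z), giving (11, 5).
Firm B's commitment gain: 8 − 5 = 3.

3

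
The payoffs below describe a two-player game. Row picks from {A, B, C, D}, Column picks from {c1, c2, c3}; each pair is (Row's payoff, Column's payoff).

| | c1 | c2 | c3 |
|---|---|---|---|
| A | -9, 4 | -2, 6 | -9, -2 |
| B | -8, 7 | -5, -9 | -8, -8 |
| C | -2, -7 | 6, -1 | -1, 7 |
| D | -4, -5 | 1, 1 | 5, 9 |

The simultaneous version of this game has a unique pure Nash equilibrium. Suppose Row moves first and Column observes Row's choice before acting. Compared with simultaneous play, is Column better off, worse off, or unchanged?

Backward induction with Row moving first.
- A: Column compares 4, 6, -2 and picks c2; Row would get -2.
- B: Column compares 7, -9, -8 and picks c1; Row would get -8.
- C: Column compares -7, -1, 7 and picks c3; Row would get -1.
- D: Column compares -5, 1, 9 and picks c3; Row would get 5.
Among -2, -8, -1, 5, the best is 5 at D. Subgame-perfect outcome: (D, c3) with payoffs (5, 9).
Under simultaneous play:
Row's best replies: c1→C; c2→C; c3→D.
Column's best replies: A→c2; B→c1; C→c3; D→c3.
The unique mutual best reply is (D, c3), giving (5, 9).
Column earns 9 sequentially versus 9 at the Nash outcome: unchanged.

unchanged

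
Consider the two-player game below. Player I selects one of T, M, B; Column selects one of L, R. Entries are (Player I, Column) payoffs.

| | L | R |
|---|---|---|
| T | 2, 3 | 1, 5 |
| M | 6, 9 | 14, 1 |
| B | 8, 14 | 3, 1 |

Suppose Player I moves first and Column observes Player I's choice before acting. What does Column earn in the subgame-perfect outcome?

14

Column best-responds to each possible Player I move:
- T: BR = R, leader payoff 1.
- M: BR = L, leader payoff 6.
- B: BR = L, leader payoff 8.
Maximizing over 1, 6, 8, Player I chooses B. Subgame-perfect outcome: (B, L) with payoffs (8, 14).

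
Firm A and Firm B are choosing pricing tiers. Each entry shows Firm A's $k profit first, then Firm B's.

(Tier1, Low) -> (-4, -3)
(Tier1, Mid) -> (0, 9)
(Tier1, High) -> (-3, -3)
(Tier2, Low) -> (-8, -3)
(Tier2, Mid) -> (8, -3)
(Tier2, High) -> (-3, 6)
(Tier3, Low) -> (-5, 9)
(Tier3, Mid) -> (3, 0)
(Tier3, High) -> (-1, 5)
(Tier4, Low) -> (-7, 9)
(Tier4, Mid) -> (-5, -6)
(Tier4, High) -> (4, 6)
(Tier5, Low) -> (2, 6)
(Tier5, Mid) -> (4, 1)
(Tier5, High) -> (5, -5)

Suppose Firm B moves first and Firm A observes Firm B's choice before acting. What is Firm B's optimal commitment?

Firm A best-responds to each possible Firm B move:
- Low → Firm A plays Tier5 (best of -4, -8, -5, -7, 2); Firm B gets 6.
- Mid → Firm A plays Tier2 (best of 0, 8, 3, -5, 4); Firm B gets -3.
- High → Firm A plays Tier5 (best of -3, -3, -1, 4, 5); Firm B gets -5.
Maximizing over 6, -3, -5, Firm B chooses Low. Subgame-perfect outcome: (Tier5, Low) with payoffs (2, 6).

Low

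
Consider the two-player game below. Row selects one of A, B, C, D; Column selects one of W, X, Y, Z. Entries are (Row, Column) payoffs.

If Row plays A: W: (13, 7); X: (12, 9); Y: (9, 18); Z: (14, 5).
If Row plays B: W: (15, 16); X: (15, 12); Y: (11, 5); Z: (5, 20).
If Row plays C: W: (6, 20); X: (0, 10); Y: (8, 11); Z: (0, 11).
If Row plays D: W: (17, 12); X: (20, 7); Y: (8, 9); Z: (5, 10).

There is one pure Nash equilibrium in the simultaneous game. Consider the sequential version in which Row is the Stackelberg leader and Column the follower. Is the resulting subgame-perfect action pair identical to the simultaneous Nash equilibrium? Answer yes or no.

Work backward from Column's decision.
- A: Column compares 7, 9, 18, 5 and picks Y; Row would get 9.
- B: Column compares 16, 12, 5, 20 and picks Z; Row would get 5.
- C: Column compares 20, 10, 11, 11 and picks W; Row would get 6.
- D: Column compares 12, 7, 9, 10 and picks W; Row would get 17.
Maximizing over 9, 5, 6, 17, Row chooses D. Subgame-perfect outcome: (D, W) with payoffs (17, 12).
Under simultaneous play:
Row's best replies: W→D; X→D; Y→B; Z→A.
Column's best replies: A→Y; B→Z; C→W; D→W.
The unique mutual best reply is (D, W), giving (17, 12).
Sequential outcome (D, W) coincides with the Nash profile (D, W).

yes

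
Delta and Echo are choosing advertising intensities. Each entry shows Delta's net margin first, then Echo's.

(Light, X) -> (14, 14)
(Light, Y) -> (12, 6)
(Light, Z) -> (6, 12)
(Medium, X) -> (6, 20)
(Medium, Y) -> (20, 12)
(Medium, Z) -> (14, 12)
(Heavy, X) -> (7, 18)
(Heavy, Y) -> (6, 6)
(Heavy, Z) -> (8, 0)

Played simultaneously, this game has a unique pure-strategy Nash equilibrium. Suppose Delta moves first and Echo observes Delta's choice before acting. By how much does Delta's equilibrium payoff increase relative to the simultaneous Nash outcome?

0

Work backward from Echo's decision.
- Light: Echo compares 14, 6, 12 and picks X; Delta would get 14.
- Medium: Echo compares 20, 12, 12 and picks X; Delta would get 6.
- Heavy: Echo compares 18, 6, 0 and picks X; Delta would get 7.
Maximizing over 14, 6, 7, Delta chooses Light. Subgame-perfect outcome: (Light, X) with payoffs (14, 14).
For the simultaneous game, intersect best replies.
Delta's best replies: X→Light; Y→Medium; Z→Medium.
Echo's best replies: Light→X; Medium→X; Heavy→X.
Only (Light, X) has each player best-responding; Nash payoffs (14, 14).
Delta's commitment gain: 14 − 14 = 0.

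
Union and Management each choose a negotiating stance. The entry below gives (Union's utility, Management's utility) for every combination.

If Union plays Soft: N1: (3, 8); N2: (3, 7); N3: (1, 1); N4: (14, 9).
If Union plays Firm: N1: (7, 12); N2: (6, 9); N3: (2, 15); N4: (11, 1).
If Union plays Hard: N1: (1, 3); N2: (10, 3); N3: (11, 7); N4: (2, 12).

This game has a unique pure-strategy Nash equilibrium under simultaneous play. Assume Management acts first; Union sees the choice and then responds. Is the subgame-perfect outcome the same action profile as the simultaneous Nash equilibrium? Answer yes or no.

Backward induction with Management moving first.
- N1: Union compares 3, 7, 1 and picks Firm; Management would get 12.
- N2: Union compares 3, 6, 10 and picks Hard; Management would get 3.
- N3: Union compares 1, 2, 11 and picks Hard; Management would get 7.
- N4: Union compares 14, 11, 2 and picks Soft; Management would get 9.
Management's induced payoffs are 12, 3, 7, 9, so Management commits to N1. Subgame-perfect outcome: (Firm, N1) with payoffs (7, 12).
Now find the simultaneous Nash equilibrium.
Union's best replies: N1→Firm; N2→Hard; N3→Hard; N4→Soft.
Management's best replies: Soft→N4; Firm→N3; Hard→N4.
The unique mutual best reply is (Soft, N4), giving (14, 9).
Sequential outcome (Firm, N1) differs from the Nash profile (Soft, N4).

no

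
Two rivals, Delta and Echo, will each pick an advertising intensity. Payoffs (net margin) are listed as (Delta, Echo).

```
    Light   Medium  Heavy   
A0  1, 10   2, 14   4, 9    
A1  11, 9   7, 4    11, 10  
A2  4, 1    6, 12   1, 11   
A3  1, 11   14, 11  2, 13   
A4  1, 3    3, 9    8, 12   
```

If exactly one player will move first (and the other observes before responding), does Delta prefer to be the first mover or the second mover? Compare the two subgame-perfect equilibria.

If Delta leads: Echo's best replies are A0→Medium, A1→Heavy, A2→Medium, A3→Heavy, A4→Heavy; Delta's induced payoffs 2, 11, 6, 2, 8; outcome (A1, Heavy), payoffs (11, 10).
If Echo leads: Delta's best replies are Light→A1, Medium→A3, Heavy→A1; Echo's induced payoffs 9, 11, 10; outcome (A3, Medium), payoffs (14, 11).
Delta gets 11 moving first and 14 moving second, so Delta prefers to move second.

second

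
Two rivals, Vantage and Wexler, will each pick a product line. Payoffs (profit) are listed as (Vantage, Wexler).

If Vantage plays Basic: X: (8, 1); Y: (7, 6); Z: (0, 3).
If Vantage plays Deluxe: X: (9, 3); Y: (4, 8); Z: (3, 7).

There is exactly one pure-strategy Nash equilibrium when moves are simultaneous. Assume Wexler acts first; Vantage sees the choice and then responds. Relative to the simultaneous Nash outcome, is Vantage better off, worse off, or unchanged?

worse off

Solve by backward induction (Wexler leads).
- X: Vantage compares 8, 9 and picks Deluxe; Wexler would get 3.
- Y: Vantage compares 7, 4 and picks Basic; Wexler would get 6.
- Z: Vantage compares 0, 3 and picks Deluxe; Wexler would get 7.
Maximizing over 3, 6, 7, Wexler chooses Z. Subgame-perfect outcome: (Deluxe, Z) with payoffs (3, 7).
Under simultaneous play:
Vantage's best replies: X→Deluxe; Y→Basic; Z→Deluxe.
Wexler's best replies: Basic→Y; Deluxe→Y.
Only (Basic, Y) has each player best-responding; Nash payoffs (7, 6).
Vantage earns 3 sequentially versus 7 at the Nash outcome: worse off.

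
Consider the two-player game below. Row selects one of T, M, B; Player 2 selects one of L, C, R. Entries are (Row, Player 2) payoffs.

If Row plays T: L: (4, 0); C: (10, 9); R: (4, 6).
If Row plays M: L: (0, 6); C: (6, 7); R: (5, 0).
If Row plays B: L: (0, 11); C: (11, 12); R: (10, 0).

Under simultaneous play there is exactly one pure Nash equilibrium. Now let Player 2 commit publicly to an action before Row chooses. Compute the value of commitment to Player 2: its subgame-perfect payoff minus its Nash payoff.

0

Backward induction with Player 2 moving first.
- L: BR = T, leader payoff 0.
- C: BR = B, leader payoff 12.
- R: BR = B, leader payoff 0.
Among 0, 12, 0, the best is 12 at C. Subgame-perfect outcome: (B, C) with payoffs (11, 12).
Under simultaneous play:
Row's best replies: L→T; C→B; R→B.
Player 2's best replies: T→C; M→C; B→C.
The unique mutual best reply is (B, C), giving (11, 12).
Player 2's commitment gain: 12 − 12 = 0.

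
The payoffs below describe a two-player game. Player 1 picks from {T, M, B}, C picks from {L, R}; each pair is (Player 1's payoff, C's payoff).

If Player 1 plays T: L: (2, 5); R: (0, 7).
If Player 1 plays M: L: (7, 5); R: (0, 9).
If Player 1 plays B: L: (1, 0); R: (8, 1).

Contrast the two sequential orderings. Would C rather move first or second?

first

If Player 1 leads: C's best replies are T→R, M→R, B→R; Player 1's induced payoffs 0, 0, 8; outcome (B, R), payoffs (8, 1).
If C leads: Player 1's best replies are L→M, R→B; C's induced payoffs 5, 1; outcome (M, L), payoffs (7, 5).
C gets 5 moving first and 1 moving second, so C prefers to move first.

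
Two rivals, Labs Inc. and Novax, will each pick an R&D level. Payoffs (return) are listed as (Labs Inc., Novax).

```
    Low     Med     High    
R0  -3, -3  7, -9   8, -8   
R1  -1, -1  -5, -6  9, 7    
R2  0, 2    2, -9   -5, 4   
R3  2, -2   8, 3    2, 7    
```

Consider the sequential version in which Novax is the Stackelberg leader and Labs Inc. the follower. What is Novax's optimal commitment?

High

Solve by backward induction (Novax leads).
- Low → Labs Inc. plays R3 (best of -3, -1, 0, 2); Novax gets -2.
- Med → Labs Inc. plays R3 (best of 7, -5, 2, 8); Novax gets 3.
- High → Labs Inc. plays R1 (best of 8, 9, -5, 2); Novax gets 7.
Maximizing over -2, 3, 7, Novax chooses High. Subgame-perfect outcome: (R1, High) with payoffs (9, 7).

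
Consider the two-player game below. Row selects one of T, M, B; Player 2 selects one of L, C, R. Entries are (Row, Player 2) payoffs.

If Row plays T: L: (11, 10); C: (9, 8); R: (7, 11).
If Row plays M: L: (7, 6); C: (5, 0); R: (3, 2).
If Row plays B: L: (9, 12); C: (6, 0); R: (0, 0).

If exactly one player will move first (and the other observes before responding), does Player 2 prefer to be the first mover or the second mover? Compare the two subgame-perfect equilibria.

If Row leads: Player 2's best replies are T→R, M→L, B→L; Row's induced payoffs 7, 7, 9; outcome (B, L), payoffs (9, 12).
If Player 2 leads: Row's best replies are L→T, C→T, R→T; Player 2's induced payoffs 10, 8, 11; outcome (T, R), payoffs (7, 11).
Player 2 gets 11 moving first and 12 moving second, so Player 2 prefers to move second.

second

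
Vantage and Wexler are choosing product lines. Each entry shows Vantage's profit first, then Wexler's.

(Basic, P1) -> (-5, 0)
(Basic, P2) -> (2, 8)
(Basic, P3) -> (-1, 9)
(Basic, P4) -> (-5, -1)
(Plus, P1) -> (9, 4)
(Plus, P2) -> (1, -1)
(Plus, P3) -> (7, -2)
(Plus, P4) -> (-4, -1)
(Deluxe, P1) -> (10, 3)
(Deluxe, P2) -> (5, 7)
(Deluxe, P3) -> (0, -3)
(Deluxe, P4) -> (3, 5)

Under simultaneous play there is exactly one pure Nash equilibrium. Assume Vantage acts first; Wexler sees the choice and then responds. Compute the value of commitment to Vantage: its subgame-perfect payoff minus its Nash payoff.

Backward induction with Vantage moving first.
- Basic: BR = P3, leader payoff -1.
- Plus: BR = P1, leader payoff 9.
- Deluxe: BR = P2, leader payoff 5.
Maximizing over -1, 9, 5, Vantage chooses Plus. Subgame-perfect outcome: (Plus, P1) with payoffs (9, 4).
Under simultaneous play:
Vantage's best replies: P1→Deluxe; P2→Deluxe; P3→Plus; P4→Deluxe.
Wexler's best replies: Basic→P3; Plus→P1; Deluxe→P2.
The unique mutual best reply is (Deluxe, P2), giving (5, 7).
Vantage's commitment gain: 9 − 5 = 4.

4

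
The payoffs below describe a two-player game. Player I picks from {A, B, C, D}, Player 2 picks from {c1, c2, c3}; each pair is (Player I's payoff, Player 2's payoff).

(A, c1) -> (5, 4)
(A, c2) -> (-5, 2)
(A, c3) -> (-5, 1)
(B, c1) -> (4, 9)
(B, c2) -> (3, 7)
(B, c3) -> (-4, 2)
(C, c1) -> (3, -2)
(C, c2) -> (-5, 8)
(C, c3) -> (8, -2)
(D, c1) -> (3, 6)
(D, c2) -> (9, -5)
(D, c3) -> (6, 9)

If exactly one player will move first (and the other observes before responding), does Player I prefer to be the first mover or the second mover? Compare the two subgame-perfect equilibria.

first

If Player I leads: Player 2's best replies are A→c1, B→c1, C→c2, D→c3; Player I's induced payoffs 5, 4, -5, 6; outcome (D, c3), payoffs (6, 9).
If Player 2 leads: Player I's best replies are c1→A, c2→D, c3→C; Player 2's induced payoffs 4, -5, -2; outcome (A, c1), payoffs (5, 4).
Player I gets 6 moving first and 5 moving second, so Player I prefers to move first.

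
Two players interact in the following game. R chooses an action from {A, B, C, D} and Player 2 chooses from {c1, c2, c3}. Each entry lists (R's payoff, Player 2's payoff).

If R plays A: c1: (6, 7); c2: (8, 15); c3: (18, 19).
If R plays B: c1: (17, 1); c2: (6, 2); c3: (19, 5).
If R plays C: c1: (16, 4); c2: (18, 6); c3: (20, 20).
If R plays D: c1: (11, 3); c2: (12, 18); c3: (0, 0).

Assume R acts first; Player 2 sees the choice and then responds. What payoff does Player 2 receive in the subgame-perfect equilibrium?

Work backward from Player 2's decision.
- A: BR = c3, leader payoff 18.
- B: BR = c3, leader payoff 19.
- C: BR = c3, leader payoff 20.
- D: BR = c2, leader payoff 12.
Among 18, 19, 20, 12, the best is 20 at C. Subgame-perfect outcome: (C, c3) with payoffs (20, 20).

20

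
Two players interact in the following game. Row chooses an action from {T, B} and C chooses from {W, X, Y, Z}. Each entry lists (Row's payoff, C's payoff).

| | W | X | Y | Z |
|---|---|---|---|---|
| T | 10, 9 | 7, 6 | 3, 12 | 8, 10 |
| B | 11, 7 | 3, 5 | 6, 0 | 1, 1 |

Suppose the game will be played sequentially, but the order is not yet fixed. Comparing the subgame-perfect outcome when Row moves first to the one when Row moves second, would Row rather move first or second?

If Row leads: C's best replies are T→Y, B→W; Row's induced payoffs 3, 11; outcome (B, W), payoffs (11, 7).
If C leads: Row's best replies are W→B, X→T, Y→B, Z→T; C's induced payoffs 7, 6, 0, 10; outcome (T, Z), payoffs (8, 10).
Row gets 11 moving first and 8 moving second, so Row prefers to move first.

first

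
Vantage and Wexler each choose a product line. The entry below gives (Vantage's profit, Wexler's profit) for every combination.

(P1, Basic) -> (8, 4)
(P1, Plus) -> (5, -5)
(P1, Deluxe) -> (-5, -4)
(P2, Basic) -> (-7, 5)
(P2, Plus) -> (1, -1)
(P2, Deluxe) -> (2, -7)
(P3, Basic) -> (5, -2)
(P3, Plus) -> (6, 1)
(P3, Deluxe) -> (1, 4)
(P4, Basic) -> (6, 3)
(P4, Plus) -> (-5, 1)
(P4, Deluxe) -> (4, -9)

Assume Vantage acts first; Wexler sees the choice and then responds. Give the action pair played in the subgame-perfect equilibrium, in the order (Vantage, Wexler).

(P1, Basic)

Solve by backward induction (Vantage leads).
- P1 → Wexler plays Basic (best of 4, -5, -4); Vantage gets 8.
- P2 → Wexler plays Basic (best of 5, -1, -7); Vantage gets -7.
- P3 → Wexler plays Deluxe (best of -2, 1, 4); Vantage gets 1.
- P4 → Wexler plays Basic (best of 3, 1, -9); Vantage gets 6.
Maximizing over 8, -7, 1, 6, Vantage chooses P1. Subgame-perfect outcome: (P1, Basic) with payoffs (8, 4).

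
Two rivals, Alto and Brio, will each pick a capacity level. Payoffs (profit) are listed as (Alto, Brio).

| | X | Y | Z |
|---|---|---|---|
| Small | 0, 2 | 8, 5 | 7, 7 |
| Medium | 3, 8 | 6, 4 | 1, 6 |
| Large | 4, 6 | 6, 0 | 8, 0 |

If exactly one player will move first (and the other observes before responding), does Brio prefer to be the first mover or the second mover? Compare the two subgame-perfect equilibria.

second

If Alto leads: Brio's best replies are Small→Z, Medium→X, Large→X; Alto's induced payoffs 7, 3, 4; outcome (Small, Z), payoffs (7, 7).
If Brio leads: Alto's best replies are X→Large, Y→Small, Z→Large; Brio's induced payoffs 6, 5, 0; outcome (Large, X), payoffs (4, 6).
Brio gets 6 moving first and 7 moving second, so Brio prefers to move second.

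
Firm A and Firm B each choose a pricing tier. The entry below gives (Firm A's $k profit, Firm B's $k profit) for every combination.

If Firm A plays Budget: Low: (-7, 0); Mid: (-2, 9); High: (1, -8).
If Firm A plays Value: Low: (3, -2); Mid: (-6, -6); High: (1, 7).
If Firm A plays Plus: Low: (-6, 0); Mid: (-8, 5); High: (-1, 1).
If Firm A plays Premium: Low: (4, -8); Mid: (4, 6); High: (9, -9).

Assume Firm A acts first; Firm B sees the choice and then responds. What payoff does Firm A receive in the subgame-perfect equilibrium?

4

Work backward from Firm B's decision.
- Budget → Firm B plays Mid (best of 0, 9, -8); Firm A gets -2.
- Value → Firm B plays High (best of -2, -6, 7); Firm A gets 1.
- Plus → Firm B plays Mid (best of 0, 5, 1); Firm A gets -8.
- Premium → Firm B plays Mid (best of -8, 6, -9); Firm A gets 4.
Maximizing over -2, 1, -8, 4, Firm A chooses Premium. Subgame-perfect outcome: (Premium, Mid) with payoffs (4, 6).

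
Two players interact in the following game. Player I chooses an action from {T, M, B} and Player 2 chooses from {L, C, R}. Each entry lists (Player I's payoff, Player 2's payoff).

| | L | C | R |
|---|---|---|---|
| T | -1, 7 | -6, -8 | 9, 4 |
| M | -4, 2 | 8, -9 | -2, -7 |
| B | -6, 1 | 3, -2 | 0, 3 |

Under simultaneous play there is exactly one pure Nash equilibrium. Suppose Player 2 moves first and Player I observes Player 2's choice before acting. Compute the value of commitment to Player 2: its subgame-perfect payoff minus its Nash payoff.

0

Work backward from Player I's decision.
- L: BR = T, leader payoff 7.
- C: BR = M, leader payoff -9.
- R: BR = T, leader payoff 4.
Among 7, -9, 4, the best is 7 at L. Subgame-perfect outcome: (T, L) with payoffs (-1, 7).
Under simultaneous play:
Player I's best replies: L→T; C→M; R→T.
Player 2's best replies: T→L; M→L; B→R.
The unique mutual best reply is (T, L), giving (-1, 7).
Player 2's commitment gain: 7 − 7 = 0.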